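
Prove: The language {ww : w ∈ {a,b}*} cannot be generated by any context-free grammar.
Assume for contradiction that L is context-free, and let p ≥ 1 be the pumping length given by the pumping lemma for CFLs.
Choose s = a^p b^p a^p b^p. Then s ∈ L (take w = a^p b^p) and |s| = 4p ≥ p.
By the CFL pumping lemma, s = uvxyz for some u, v, x, y, z with |vxy| ≤ p, |vy| ≥ 1, and uv^i xy^i z ∈ L for every i ≥ 0.

Write s as four blocks A₁ B₁ A₂ B₂ with A₁ = A₂ = a^p and B₁ = B₂ = b^p. Since |vxy| ≤ p, the window vxy lies inside at most two adjacent blocks. Take i = 0 and let t = uxz, so |t| = 4p − |vy| with 1 ≤ |vy| ≤ p. If |t| is odd, t ∉ L immediately, so assume |vy| is even (hence |vy| ≥ 2) and |t|/2 = 2p − |vy|/2, which satisfies p ≤ |t|/2 ≤ 2p − 1.

Case 1 (vxy inside A₁B₁): t = a^(p−j) b^(p−l) a^p b^p with j + l = |vy|. The second half of t has length < 2p, so it is a suffix of the trailing a^p b^p and ends in b; the first half is a^(p−j) b^(p−l) a^((j+l)/2), which ends in a because (j+l)/2 ≥ 1. The halves differ, so t ∉ L.

Case 2 (vxy inside B₁A₂, straddling the middle): t = a^p b^(p−j) a^(p−l) b^p with j + l = |vy|. If t = ww, then w is a prefix of t of length ≥ p, so w begins with a^p; and w is a suffix of t of length ≥ p, so w ends with b^p. That forces |w| ≥ 2p, contradicting |w| = |t|/2 ≤ 2p − 1. So t ∉ L.

Case 3 (vxy inside A₂B₂): t = a^p b^p a^(p−j) b^(p−l) with j + l = |vy|. The first half of t is a prefix of a^p b^p, so it begins with a; the second half is b^((j+l)/2) a^(p−j) b^(p−l), which begins with b. The halves differ, so t ∉ L.

In every case uv⁰xy⁰z = uxz ∉ L.

This contradicts the CFL pumping lemma, which requires uv^i xy^i z ∈ L for all i ≥ 0.
Hence L = {ww : w ∈ {a,b}*} is not context-free. ∎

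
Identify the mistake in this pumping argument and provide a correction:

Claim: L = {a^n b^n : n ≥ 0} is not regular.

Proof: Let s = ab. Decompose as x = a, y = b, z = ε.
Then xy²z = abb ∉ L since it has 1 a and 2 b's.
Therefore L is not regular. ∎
Error: The string s = ab might be shorter than the pumping length p.

Correction: Choose s = a^p b^p to ensure |s| ≥ p. Also, the decomposition is wrong: with |xy| ≤ p, y cannot include b's when s starts with p a's.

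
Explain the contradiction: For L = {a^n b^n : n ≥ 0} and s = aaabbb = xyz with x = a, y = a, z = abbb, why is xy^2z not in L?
xy²z = aaaabbb ∉ L

Pumping with i = 2 replaces y = a by y² = aa:
- Original: s = xyz = aaabbb; aaabbb = a^3 b^3 has equal counts (3 = 3), so it is in L
- Pumped: xy²z = a · aa · abbb = aaaabbb
- aaaabbb has 4 a's and 3 b's; 4 ≠ 3, so it is not in L

The pumping lemma would require xy²z ∈ L, so this decomposition yields a contradiction.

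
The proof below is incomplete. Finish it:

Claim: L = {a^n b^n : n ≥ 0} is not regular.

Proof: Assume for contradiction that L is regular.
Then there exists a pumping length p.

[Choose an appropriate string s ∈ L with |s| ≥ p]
s = a^p b^p

This string is in L (has equal a's and b's) and has length 2p ≥ p.
Any decomposition xyz with |xy| ≤ p means y consists only of a's,
so pumping will unbalance the counts.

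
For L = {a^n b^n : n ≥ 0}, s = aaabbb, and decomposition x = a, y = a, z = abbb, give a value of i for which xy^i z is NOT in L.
i = 3

xy³z = a · aaa · abbb = aaaaabbb; aaaaabbb has 5 a's and 3 b's; 5 ≠ 3, so it is not in L.
(Other choices also work, e.g. i = 0, 2; only i = 1 is guaranteed to stay in L since xy¹z = s.)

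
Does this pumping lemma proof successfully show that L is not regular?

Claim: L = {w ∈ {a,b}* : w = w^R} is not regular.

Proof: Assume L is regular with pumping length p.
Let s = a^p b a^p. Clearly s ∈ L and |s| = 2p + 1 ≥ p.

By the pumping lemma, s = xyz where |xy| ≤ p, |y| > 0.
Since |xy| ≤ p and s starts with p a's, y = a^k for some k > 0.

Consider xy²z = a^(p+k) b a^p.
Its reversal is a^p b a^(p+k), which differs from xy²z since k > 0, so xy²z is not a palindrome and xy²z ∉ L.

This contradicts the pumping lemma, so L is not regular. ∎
The proof is correct.

This proof is valid because:
1. s = a^p b a^p is in L and is chosen in terms of p, so |s| ≥ p holds for every p
2. The decomposition analysis is correct: |xy| ≤ p forces y to lie inside the leading a's
3. The contradiction is valid: a^(p+k) b a^p has more a's before the b than after it, so it is not a palindrome
4. The conclusion follows logically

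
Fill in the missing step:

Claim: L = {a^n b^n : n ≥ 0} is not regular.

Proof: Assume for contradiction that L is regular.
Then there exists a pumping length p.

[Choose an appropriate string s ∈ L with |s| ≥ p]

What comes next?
s = a^p b^p

This string is in L (has equal a's and b's) and has length 2p ≥ p.
Any decomposition xyz with |xy| ≤ p means y consists only of a's,
so pumping will unbalance the counts.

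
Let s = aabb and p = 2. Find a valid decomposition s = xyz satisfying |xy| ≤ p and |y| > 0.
x = '', y = 'a', z = 'abb'

For s = aabb and p = 2, one valid decomposition is:
- x = '' (length 0)
- y = 'a' (length 1)
- z = 'abb' (length 3)

Verification:
- xyz = '' + 'a' + 'abb' = aabb ✓
- |xy| = 1 ≤ 2 ✓
- |y| = 1 > 0 ✓

All pumping lemma constraints are satisfied.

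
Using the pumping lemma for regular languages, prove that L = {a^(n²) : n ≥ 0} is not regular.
Assume for contradiction that L is regular, and let p ≥ 1 be the pumping length given by the pumping lemma.
Choose s = a^(p²). Then s ∈ L and |s| = p² ≥ p.
By the pumping lemma, s = xyz for some x, y, z with |xy| ≤ p, |y| ≥ 1, and xy^i z ∈ L for every i ≥ 0.
Here y = a^k for some k with 1 ≤ k ≤ |xy| ≤ p.

Take i = 2: |xy²z| = p² + k.
Now p² < p² + k ≤ p² + p < p² + 2p + 1 = (p + 1)².
So |xy²z| lies strictly between the consecutive squares p² and (p + 1)², hence is not a perfect square, and xy²z ∉ L.

This contradicts the pumping lemma, which requires xy^i z ∈ L for all i ≥ 0.
Hence L = {a^(n²) : n ≥ 0} is not regular. ∎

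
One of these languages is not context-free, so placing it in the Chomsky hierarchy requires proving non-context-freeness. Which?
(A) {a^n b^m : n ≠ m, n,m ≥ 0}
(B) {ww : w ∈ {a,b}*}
(B) {ww : w ∈ {a,b}*}

(B) {ww : w ∈ {a,b}*} requires the CFL pumping lemma.

- {a^n b^m : n ≠ m, n,m ≥ 0} is context-free (but not regular)
  • Can be shown non-regular with the regular pumping lemma
  • After pumping a's, we can make n = m

- {ww : w ∈ {a,b}*} is NOT context-free
  • Requires the CFL pumping lemma to prove
  • Even a PDA cannot compare two arbitrary halves symbol by symbol; CFL pumping on a^p b^p a^p b^p fails

The CFL pumping lemma is "stronger" in that it can prove non-membership
in the larger class of context-free languages.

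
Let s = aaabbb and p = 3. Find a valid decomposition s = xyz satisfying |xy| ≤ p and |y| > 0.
x = 'a', y = 'a', z = 'abbb'

For s = aaabbb and p = 3, one valid decomposition is:
- x = 'a' (length 1)
- y = 'a' (length 1)
- z = 'abbb' (length 4)

Verification:
- xyz = 'a' + 'a' + 'abbb' = aaabbb ✓
- |xy| = 2 ≤ 3 ✓
- |y| = 1 > 0 ✓

All pumping lemma constraints are satisfied.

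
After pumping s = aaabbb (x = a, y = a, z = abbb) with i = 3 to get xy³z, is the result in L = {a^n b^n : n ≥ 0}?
No

xy³z = a · aaa · abbb = aaaaabbb.
aaaaabbb has 5 a's and 3 b's; 5 ≠ 3, so it is not in L.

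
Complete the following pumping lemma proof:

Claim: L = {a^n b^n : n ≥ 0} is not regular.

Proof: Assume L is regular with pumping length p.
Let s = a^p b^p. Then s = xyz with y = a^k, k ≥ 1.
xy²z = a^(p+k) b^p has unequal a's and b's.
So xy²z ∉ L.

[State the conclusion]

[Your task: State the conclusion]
This contradicts the pumping lemma for regular languages,
which guarantees xy^i z ∈ L for all i ≥ 0.

Since our assumption that L is regular leads to a contradiction,
we conclude that L = {a^n b^n : n ≥ 0} is NOT regular. ∎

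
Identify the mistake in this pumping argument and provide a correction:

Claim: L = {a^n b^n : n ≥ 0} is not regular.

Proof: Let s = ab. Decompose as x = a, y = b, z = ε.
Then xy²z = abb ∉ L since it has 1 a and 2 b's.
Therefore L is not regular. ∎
Error: The string s = ab might be shorter than the pumping length p.

Correction: Choose s = a^p b^p to ensure |s| ≥ p. Also, the decomposition is wrong: with |xy| ≤ p, y cannot include b's when s starts with p a's.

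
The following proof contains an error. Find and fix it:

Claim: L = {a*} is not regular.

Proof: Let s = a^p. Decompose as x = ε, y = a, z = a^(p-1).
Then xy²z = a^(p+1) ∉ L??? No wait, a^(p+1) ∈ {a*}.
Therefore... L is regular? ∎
Error: The proof attempts to show a*  is not regular, but a* IS regular!

Correction: a* is a regular language (recognized by a simple DFA with one accepting state and self-loop on 'a'). The pumping lemma can only prove non-regularity, not regularity. For regular languages, pumping always works.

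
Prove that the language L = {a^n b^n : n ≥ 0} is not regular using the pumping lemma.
Assume for contradiction that L is regular, and let p ≥ 1 be the pumping length given by the pumping lemma.
Choose s = a^p b^p. Then s ∈ L and |s| = 2p ≥ p.
By the pumping lemma, s = xyz for some x, y, z with |xy| ≤ p, |y| ≥ 1, and xy^i z ∈ L for every i ≥ 0.
Since |xy| ≤ p and the first p symbols of s are all a's, we must have y = a^k for some k with 1 ≤ k ≤ p.

Take i = 0: xy⁰z = a^(p − k) b^p.
This string has p − k a's but p b's, and p − k < p because k ≥ 1. So xy⁰z ∉ L.

This contradicts the pumping lemma, which requires xy^i z ∈ L for all i ≥ 0.
Hence L = {a^n b^n : n ≥ 0} is not regular. ∎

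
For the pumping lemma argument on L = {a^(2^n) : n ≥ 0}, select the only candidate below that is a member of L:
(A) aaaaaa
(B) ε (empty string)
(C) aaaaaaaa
(C) aaaaaaaa

The pumping lemma is applied to a string s that lies in L, so first check membership of each option:
- (A) aaaaaa has length 6, strictly between 2^2 = 4 and 2^3 = 8, so it is not in L ✗
- (B) ε has length 0, which is not a power of 2, so it is not in L ✗
- (C) aaaaaaaa has length 8 = 2^3, so it is in L ✓

Only (C) aaaaaaaa is in L, so it is the only candidate that could play the role of s.
(In a complete proof one picks s in terms of the pumping length p so that |s| ≥ p is guaranteed; a fixed string like aaaaaaaa illustrates the shape of such an s.)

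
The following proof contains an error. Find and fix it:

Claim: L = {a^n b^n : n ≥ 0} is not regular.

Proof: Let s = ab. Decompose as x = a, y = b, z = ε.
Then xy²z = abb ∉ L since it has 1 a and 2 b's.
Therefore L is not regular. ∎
Error: The string s = ab might be shorter than the pumping length p.

Correction: Choose s = a^p b^p to ensure |s| ≥ p. Also, the decomposition is wrong: with |xy| ≤ p, y cannot include b's when s starts with p a's.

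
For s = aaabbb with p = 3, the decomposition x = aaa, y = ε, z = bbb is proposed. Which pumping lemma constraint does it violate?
Violated: |y| > 0

The decomposition x = aaa, y = ε, z = bbb for s = aaabbb with p = 3
violates the constraint: |y| > 0

|y| = 0, but the pumping lemma requires |y| > 0 (y must be non-empty).

Pumping lemma constraints:
1. xyz = s (decomposition is valid)
2. |xy| ≤ p
3. |y| > 0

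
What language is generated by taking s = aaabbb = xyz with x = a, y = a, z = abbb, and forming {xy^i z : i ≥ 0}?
{xy^i z : i ≥ 0} = {a^(2+i) b^3 : i ≥ 0} = {aabbb, aaabbb, aaaabbb, ...}

With x = a, y = a, z = abbb: Starting with aaabbb and pumping the second 'a', we get strings with 2+i a's followed by 3 b's for i = 0, 1, 2, ...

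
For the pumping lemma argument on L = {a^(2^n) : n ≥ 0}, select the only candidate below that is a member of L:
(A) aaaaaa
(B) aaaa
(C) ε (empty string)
(B) aaaa

The pumping lemma is applied to a string s that lies in L, so first check membership of each option:
- (A) aaaaaa has length 6, strictly between 2^2 = 4 and 2^3 = 8, so it is not in L ✗
- (B) aaaa has length 4 = 2^2, so it is in L ✓
- (C) ε has length 0, which is not a power of 2, so it is not in L ✗

Only (B) aaaa is in L, so it is the only candidate that could play the role of s.
(In a complete proof one picks s in terms of the pumping length p so that |s| ≥ p is guaranteed; a fixed string like aaaa illustrates the shape of such an s.)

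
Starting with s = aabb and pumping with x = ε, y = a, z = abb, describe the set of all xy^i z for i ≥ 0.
{xy^i z : i ≥ 0} = {a^(i+1) b^2 : i ≥ 0} = {abb, aabb, aaabb, ...}

With x = ε, y = a, z = abb: Starting with aabb and pumping the first 'a' (z = abb keeps the second 'a'), we get strings with i+1 a's followed by 2 b's for i = 0, 1, 2, ...; note bb is not produced because z always contributes one a.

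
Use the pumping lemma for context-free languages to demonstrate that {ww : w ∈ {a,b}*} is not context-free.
Assume for contradiction that L is context-free, and let p ≥ 1 be the pumping length given by the pumping lemma for CFLs.
Choose s = a^p b^p a^p b^p. Then s ∈ L (take w = a^p b^p) and |s| = 4p ≥ p.
By the CFL pumping lemma, s = uvxyz for some u, v, x, y, z with |vxy| ≤ p, |vy| ≥ 1, and uv^i xy^i z ∈ L for every i ≥ 0.

Write s as four blocks A₁ B₁ A₂ B₂ with A₁ = A₂ = a^p and B₁ = B₂ = b^p. Since |vxy| ≤ p, the window vxy lies inside at most two adjacent blocks. Take i = 0 and let t = uxz, so |t| = 4p − |vy| with 1 ≤ |vy| ≤ p. If |t| is odd, t ∉ L immediately, so assume |vy| is even (hence |vy| ≥ 2) and |t|/2 = 2p − |vy|/2, which satisfies p ≤ |t|/2 ≤ 2p − 1.

Case 1 (vxy inside A₁B₁): t = a^(p−j) b^(p−l) a^p b^p with j + l = |vy|. The second half of t has length < 2p, so it is a suffix of the trailing a^p b^p and ends in b; the first half is a^(p−j) b^(p−l) a^((j+l)/2), which ends in a because (j+l)/2 ≥ 1. The halves differ, so t ∉ L.

Case 2 (vxy inside B₁A₂, straddling the middle): t = a^p b^(p−j) a^(p−l) b^p with j + l = |vy|. If t = ww, then w is a prefix of t of length ≥ p, so w begins with a^p; and w is a suffix of t of length ≥ p, so w ends with b^p. That forces |w| ≥ 2p, contradicting |w| = |t|/2 ≤ 2p − 1. So t ∉ L.

Case 3 (vxy inside A₂B₂): t = a^p b^p a^(p−j) b^(p−l) with j + l = |vy|. The first half of t is a prefix of a^p b^p, so it begins with a; the second half is b^((j+l)/2) a^(p−j) b^(p−l), which begins with b. The halves differ, so t ∉ L.

In every case uv⁰xy⁰z = uxz ∉ L.

This contradicts the CFL pumping lemma, which requires uv^i xy^i z ∈ L for all i ≥ 0.
Hence L = {ww : w ∈ {a,b}*} is not context-free. ∎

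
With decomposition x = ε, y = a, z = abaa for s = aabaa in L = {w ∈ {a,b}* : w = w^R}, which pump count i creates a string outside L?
i = 0

xy⁰z = ε · ε · abaa = abaa; abaa reversed is aaba ≠ abaa, so it is not a palindrome and is not in L.
(Other choices also work, e.g. i = 2, 3; only i = 1 is guaranteed to stay in L since xy¹z = s.)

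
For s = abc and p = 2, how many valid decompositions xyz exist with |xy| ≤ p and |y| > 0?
3

For s = 'abc' with pumping length p = 2:

Constraints: |xy| ≤ 2, |y| > 0

Valid decompositions (|xy| ≤ p, |y| ≥ 1):
  • x='', y='a', z='bc'
  • x='a', y='b', z='c'
  • x='', y='ab', z='c'

Total count: 3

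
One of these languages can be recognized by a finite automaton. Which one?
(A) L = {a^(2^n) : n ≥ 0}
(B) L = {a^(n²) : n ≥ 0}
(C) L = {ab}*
(C) {ab}*

(C) L = {ab}* is regular.

This can be recognized by a finite automaton (DFA/NFA).
Regular expressions like {ab}* define regular languages.

The other choices are not regular:
- {a^(n²) : n ≥ 0}: After pumping, length is no longer a perfect square
- {a^(2^n) : n ≥ 0}: After pumping, length is no longer a power of 2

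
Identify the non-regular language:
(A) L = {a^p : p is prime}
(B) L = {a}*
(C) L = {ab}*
(A) {a^p : p is prime}

(A) L = {a^p : p is prime} is NOT regular.

The pumping lemma can be used to prove this:
After pumping, the length becomes composite

The other languages are regular because they can be recognized by finite automata.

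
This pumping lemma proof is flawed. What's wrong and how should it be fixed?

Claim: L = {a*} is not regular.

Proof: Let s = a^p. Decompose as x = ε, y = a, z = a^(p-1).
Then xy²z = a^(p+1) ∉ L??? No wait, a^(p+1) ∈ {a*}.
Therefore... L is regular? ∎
Error: The proof attempts to show a*  is not regular, but a* IS regular!

Correction: a* is a regular language (recognized by a simple DFA with one accepting state and self-loop on 'a'). The pumping lemma can only prove non-regularity, not regularity. For regular languages, pumping always works.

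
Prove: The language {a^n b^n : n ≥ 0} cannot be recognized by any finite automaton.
Assume for contradiction that L is regular, and let p ≥ 1 be the pumping length given by the pumping lemma.
Choose s = a^p b^p. Then s ∈ L and |s| = 2p ≥ p.
By the pumping lemma, s = xyz for some x, y, z with |xy| ≤ p, |y| ≥ 1, and xy^i z ∈ L for every i ≥ 0.
Since |xy| ≤ p and the first p symbols of s are all a's, we must have y = a^k for some k with 1 ≤ k ≤ p.

Take i = 3: xy³z = a^(p + 2k) b^p.
This string has p + 2k a's but p b's, and p + 2k > p because k ≥ 1. So xy³z ∉ L.

This contradicts the pumping lemma, which requires xy^i z ∈ L for all i ≥ 0.
Hence L = {a^n b^n : n ≥ 0} is not regular. ∎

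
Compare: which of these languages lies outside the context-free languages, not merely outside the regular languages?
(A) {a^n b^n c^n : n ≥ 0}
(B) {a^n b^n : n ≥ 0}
(A) {a^n b^n c^n : n ≥ 0}

(A) {a^n b^n c^n : n ≥ 0} requires the CFL pumping lemma.

- {a^n b^n : n ≥ 0} is context-free (but not regular)
  • Can be shown non-regular with the regular pumping lemma
  • After pumping, the number of a's and b's become unequal

- {a^n b^n c^n : n ≥ 0} is NOT context-free
  • Requires the CFL pumping lemma to prove
  • Cannot maintain three equal counts simultaneously

The CFL pumping lemma is "stronger" in that it can prove non-membership
in the larger class of context-free languages.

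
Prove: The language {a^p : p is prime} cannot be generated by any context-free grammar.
Assume for contradiction that L is context-free, and let p ≥ 1 be the pumping length given by the pumping lemma for CFLs.
Choose a prime q with q ≥ p and let s = a^q. Then s ∈ L and |s| = q ≥ p.
By the CFL pumping lemma, s = uvxyz for some u, v, x, y, z with |vxy| ≤ p, |vy| ≥ 1, and uv^i xy^i z ∈ L for every i ≥ 0.
All symbols are a's, so only lengths matter: let k = |vy|, with 1 ≤ k ≤ p. Then |uv^i xy^i z| = q + (i − 1)k.

Take i = q + 1: the length is q + qk = q(k + 1).
Both factors satisfy q ≥ 2 and k + 1 ≥ 2, so q(k + 1) is composite and uv^(q+1) xy^(q+1) z ∉ L.

This contradicts the CFL pumping lemma, which requires uv^i xy^i z ∈ L for all i ≥ 0.
Hence L = {a^p : p is prime} is not context-free. ∎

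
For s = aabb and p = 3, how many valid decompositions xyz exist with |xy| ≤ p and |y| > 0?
6

For s = 'aabb' with pumping length p = 3:

Constraints: |xy| ≤ 3, |y| > 0

Valid decompositions (|xy| ≤ p, |y| ≥ 1):
  • x='', y='a', z='abb'
  • x='a', y='a', z='bb'
  • x='', y='aa', z='bb'
  • x='aa', y='b', z='b'
  • x='a', y='ab', z='b'
  • x='', y='aab', z='b'

Total count: 6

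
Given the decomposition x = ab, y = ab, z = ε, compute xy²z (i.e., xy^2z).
ababab

Given x = 'ab', y = 'ab', z = '' and i = 2:

xy^2z = x + y·y·...·y (2 times) + z
       = 'ab' + 'ab'^2 + ''
       = 'ab' + 'abab' + ''
       = 'ababab'

The pumped string is 'ababab' with length 6.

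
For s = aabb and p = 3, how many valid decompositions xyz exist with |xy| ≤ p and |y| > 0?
6

For s = 'aabb' with pumping length p = 3:

Constraints: |xy| ≤ 3, |y| > 0

Valid decompositions (|xy| ≤ p, |y| ≥ 1):
  • x='', y='a', z='abb'
  • x='a', y='a', z='bb'
  • x='', y='aa', z='bb'
  • x='aa', y='b', z='b'
  • x='a', y='ab', z='b'
  • x='', y='aab', z='b'

Total count: 6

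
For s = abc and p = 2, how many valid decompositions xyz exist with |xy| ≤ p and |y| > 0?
3

For s = 'abc' with pumping length p = 2:

Constraints: |xy| ≤ 2, |y| > 0

Valid decompositions (|xy| ≤ p, |y| ≥ 1):
  • x='', y='a', z='bc'
  • x='a', y='b', z='c'
  • x='', y='ab', z='c'

Total count: 3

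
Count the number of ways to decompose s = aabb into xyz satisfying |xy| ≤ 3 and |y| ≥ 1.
6

For s = 'aabb' with pumping length p = 3:

Constraints: |xy| ≤ 3, |y| > 0

Valid decompositions (|xy| ≤ p, |y| ≥ 1):
  • x='', y='a', z='abb'
  • x='a', y='a', z='bb'
  • x='', y='aa', z='bb'
  • x='aa', y='b', z='b'
  • x='a', y='ab', z='b'
  • x='', y='aab', z='b'

Total count: 6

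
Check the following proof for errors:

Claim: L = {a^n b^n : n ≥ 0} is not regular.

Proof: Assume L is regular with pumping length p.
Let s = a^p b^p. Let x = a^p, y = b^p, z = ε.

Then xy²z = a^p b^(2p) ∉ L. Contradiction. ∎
The proof is INCORRECT.

Error: The decomposition violates |xy| ≤ p.
With x = a^p and y = b^p, we have |xy| = 2p > p.
The pumping lemma requires |xy| ≤ p, so y must be within the first p characters.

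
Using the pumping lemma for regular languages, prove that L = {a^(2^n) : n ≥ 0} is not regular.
Assume for contradiction that L is regular, and let p ≥ 1 be the pumping length given by the pumping lemma.
Choose s = a^(2^p). Then s ∈ L and |s| = 2^p ≥ p.
By the pumping lemma, s = xyz for some x, y, z with |xy| ≤ p, |y| ≥ 1, and xy^i z ∈ L for every i ≥ 0.
Here y = a^k for some k with 1 ≤ k ≤ |xy| ≤ p, and p < 2^p.

Take i = 2: |xy²z| = 2^p + k.
Now 2^p < 2^p + k ≤ 2^p + p < 2^p + 2^p = 2^(p+1).
So |xy²z| lies strictly between the consecutive powers of two 2^p and 2^(p+1), hence is not a power of 2, and xy²z ∉ L.

This contradicts the pumping lemma, which requires xy^i z ∈ L for all i ≥ 0.
Hence L = {a^(2^n) : n ≥ 0} is not regular. ∎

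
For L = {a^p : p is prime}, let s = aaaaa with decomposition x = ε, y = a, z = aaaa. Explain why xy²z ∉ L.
xy²z = aaaaaa ∉ L

Pumping with i = 2 replaces y = a by y² = aa:
- Original: s = xyz = aaaaa; aaaaa has length 5, which is prime, so it is in L
- Pumped: xy²z = ε · aa · aaaa = aaaaaa
- aaaaaa has length 6 = 2 × 3, which is not prime, so it is not in L

The pumping lemma would require xy²z ∈ L, so this decomposition yields a contradiction.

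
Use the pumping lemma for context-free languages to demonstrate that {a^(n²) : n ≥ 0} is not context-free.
Assume for contradiction that L is context-free, and let p ≥ 1 be the pumping length given by the pumping lemma for CFLs.
Choose s = a^(p²). Then s ∈ L and |s| = p² ≥ p.
By the CFL pumping lemma, s = uvxyz for some u, v, x, y, z with |vxy| ≤ p, |vy| ≥ 1, and uv^i xy^i z ∈ L for every i ≥ 0.
All symbols are a's, so only lengths matter: let k = |vy|, with 1 ≤ k ≤ |vxy| ≤ p.

Take i = 2: |uv²xy²z| = p² + k, and p² < p² + k ≤ p² + p < (p + 1)².
So the length lies strictly between consecutive squares and is not a perfect square; uv²xy²z ∉ L.

This contradicts the CFL pumping lemma, which requires uv^i xy^i z ∈ L for all i ≥ 0.
Hence L = {a^(n²) : n ≥ 0} is not context-free. ∎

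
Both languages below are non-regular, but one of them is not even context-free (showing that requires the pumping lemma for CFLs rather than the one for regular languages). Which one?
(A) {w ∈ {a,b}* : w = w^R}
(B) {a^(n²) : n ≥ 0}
(B) {a^(n²) : n ≥ 0}

(B) {a^(n²) : n ≥ 0} requires the CFL pumping lemma.

- {w ∈ {a,b}* : w = w^R} is context-free (but not regular)
  • Can be shown non-regular with the regular pumping lemma
  • After pumping, the string is no longer symmetric

- {a^(n²) : n ≥ 0} is NOT context-free
  • Requires the CFL pumping lemma to prove
  • Gaps between squares grow unboundedly

The CFL pumping lemma is "stronger" in that it can prove non-membership
in the larger class of context-free languages.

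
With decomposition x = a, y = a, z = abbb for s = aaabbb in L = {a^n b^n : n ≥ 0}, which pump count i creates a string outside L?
i = 0

xy⁰z = a · ε · abbb = aabbb; aabbb has 2 a's and 3 b's; 2 ≠ 3, so it is not in L.
(Other choices also work, e.g. i = 2, 3; only i = 1 is guaranteed to stay in L since xy¹z = s.)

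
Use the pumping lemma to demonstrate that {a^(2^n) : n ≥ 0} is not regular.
Assume for contradiction that L is regular, and let p ≥ 1 be the pumping length given by the pumping lemma.
Choose s = a^(2^p). Then s ∈ L and |s| = 2^p ≥ p.
By the pumping lemma, s = xyz for some x, y, z with |xy| ≤ p, |y| ≥ 1, and xy^i z ∈ L for every i ≥ 0.
Here y = a^k for some k with 1 ≤ k ≤ |xy| ≤ p, and p < 2^p.

Take i = 2: |xy²z| = 2^p + k.
Now 2^p < 2^p + k ≤ 2^p + p < 2^p + 2^p = 2^(p+1).
So |xy²z| lies strictly between the consecutive powers of two 2^p and 2^(p+1), hence is not a power of 2, and xy²z ∉ L.

This contradicts the pumping lemma, which requires xy^i z ∈ L for all i ≥ 0.
Hence L = {a^(2^n) : n ≥ 0} is not regular. ∎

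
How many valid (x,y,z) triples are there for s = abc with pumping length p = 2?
3

For s = 'abc' with pumping length p = 2:

Constraints: |xy| ≤ 2, |y| > 0

Valid decompositions (|xy| ≤ p, |y| ≥ 1):
  • x='', y='a', z='bc'
  • x='a', y='b', z='c'
  • x='', y='ab', z='c'

Total count: 3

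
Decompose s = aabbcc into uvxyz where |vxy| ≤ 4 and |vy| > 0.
u='a', v='a', x='bb', y='c', z='c'

For s = aabbcc with pumping length p = 4:

One valid decomposition:
- u = 'a'
- v = 'a'
- x = 'bb'
- y = 'c'
- z = 'c'

Verification:
- uvxyz = 'a' + 'a' + 'bb' + 'c' + 'c' = aabbcc ✓
- |vxy| = |'abbc'| = 4 ≤ 4 ✓
- |vy| = |'ac'| = 2 > 0 ✓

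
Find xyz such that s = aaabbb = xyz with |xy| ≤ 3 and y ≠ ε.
x = 'aa', y = 'a', z = 'bbb'

For s = aaabbb and p = 3, one valid decomposition is:
- x = 'aa' (length 2)
- y = 'a' (length 1)
- z = 'bbb' (length 3)

Verification:
- xyz = 'aa' + 'a' + 'bbb' = aaabbb ✓
- |xy| = 3 ≤ 3 ✓
- |y| = 1 > 0 ✓

All pumping lemma constraints are satisfied.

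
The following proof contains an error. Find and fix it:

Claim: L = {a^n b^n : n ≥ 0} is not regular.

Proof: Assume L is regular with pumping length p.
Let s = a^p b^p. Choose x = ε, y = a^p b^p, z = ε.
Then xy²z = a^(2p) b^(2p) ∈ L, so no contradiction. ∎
Error: The decomposition violates |xy| ≤ p. With y = a^p b^p, |xy| = |y| = 2p > p. (The proof also miscomputes xy²z, which would be a^p b^p a^p b^p rather than a^(2p) b^(2p), and it wrongly treats one harmless decomposition as settling the matter — the prover does not get to choose the decomposition.)

Correction: The pumping lemma requires |xy| ≤ p, and the argument must handle every decomposition satisfying |xy| ≤ p, |y| ≥ 1. Since s starts with p a's, any such y consists only of a's, say y = a^k with k ≥ 1. Then xy²z = a^(p+k) b^p has unequal numbers of a's and b's, so xy²z ∉ L — the required contradiction.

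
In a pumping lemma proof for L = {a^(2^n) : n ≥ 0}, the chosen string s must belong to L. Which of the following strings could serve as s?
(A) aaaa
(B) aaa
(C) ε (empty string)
(A) aaaa

The pumping lemma is applied to a string s that lies in L, so first check membership of each option:
- (A) aaaa has length 4 = 2^2, so it is in L ✓
- (B) aaa has length 3, strictly between 2^1 = 2 and 2^2 = 4, so it is not in L ✗
- (C) ε has length 0, which is not a power of 2, so it is not in L ✗

Only (A) aaaa is in L, so it is the only candidate that could play the role of s.
(In a complete proof one picks s in terms of the pumping length p so that |s| ≥ p is guaranteed; a fixed string like aaaa illustrates the shape of such an s.)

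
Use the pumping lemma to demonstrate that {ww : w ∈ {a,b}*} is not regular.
Assume for contradiction that L is regular, and let p ≥ 1 be the pumping length given by the pumping lemma.
Choose s = a^p b a^p b. Then s ∈ L (take w = a^p b) and |s| = 2p + 2 ≥ p.
By the pumping lemma, s = xyz for some x, y, z with |xy| ≤ p, |y| ≥ 1, and xy^i z ∈ L for every i ≥ 0.
Since |xy| ≤ p and the first p symbols of s are all a's, y = a^k for some k with 1 ≤ k ≤ p.

Take i = 2: t = xy²z = a^(p + k) b a^p b.
Suppose t = uu for some string u. The string t contains exactly two b's and ends in b, so u contains exactly one b and ends in b; hence u = a^j b for some j, and uu = a^j b a^j b. Comparing with t = a^(p + k) b a^p b forces j = p + k (first block) and j = p (second block), which is impossible since k ≥ 1. So t ∉ L.

This contradicts the pumping lemma, which requires xy^i z ∈ L for all i ≥ 0.
Hence L = {ww : w ∈ {a,b}*} is not regular. ∎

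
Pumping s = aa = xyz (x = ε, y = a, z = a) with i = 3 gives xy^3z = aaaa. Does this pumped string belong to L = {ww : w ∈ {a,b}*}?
Yes

xy³z = ε · aaa · a = aaaa.
aaaa splits into halves aa · aa, which are equal, so it is in L (w = aa).
(A single pumped string landing in L is not a contradiction by itself; a non-regularity proof needs some i for which xy^i z ∉ L, for every admissible decomposition.)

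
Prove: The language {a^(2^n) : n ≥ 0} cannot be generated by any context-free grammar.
Assume for contradiction that L is context-free, and let p ≥ 1 be the pumping length given by the pumping lemma for CFLs.
Choose s = a^(2^p). Then s ∈ L and |s| = 2^p ≥ p.
By the CFL pumping lemma, s = uvxyz for some u, v, x, y, z with |vxy| ≤ p, |vy| ≥ 1, and uv^i xy^i z ∈ L for every i ≥ 0.
All symbols are a's, so only lengths matter: let k = |vy|, with 1 ≤ k ≤ |vxy| ≤ p < 2^p.

Take i = 2: |uv²xy²z| = 2^p + k, and 2^p < 2^p + k < 2^p + 2^p = 2^(p+1).
So the length lies strictly between consecutive powers of two and is not a power of 2; uv²xy²z ∉ L.

This contradicts the CFL pumping lemma, which requires uv^i xy^i z ∈ L for all i ≥ 0.
Hence L = {a^(2^n) : n ≥ 0} is not context-free. ∎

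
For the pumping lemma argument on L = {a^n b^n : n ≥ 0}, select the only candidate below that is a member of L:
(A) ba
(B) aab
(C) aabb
(C) aabb

The pumping lemma is applied to a string s that lies in L, so first check membership of each option:
- (A) ba has an a after a b, so it is not of the form a^n b^n and is not in L ✗
- (B) aab has 2 a's and 1 b's; 2 ≠ 1, so it is not in L ✗
- (C) aabb = a^2 b^2 has equal counts (2 = 2), so it is in L ✓

Only (C) aabb is in L, so it is the only candidate that could play the role of s.
(In a complete proof one picks s in terms of the pumping length p so that |s| ≥ p is guaranteed; a fixed string like aabb illustrates the shape of such an s.)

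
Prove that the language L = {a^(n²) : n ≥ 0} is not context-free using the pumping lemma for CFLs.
Assume for contradiction that L is context-free, and let p ≥ 1 be the pumping length given by the pumping lemma for CFLs.
Choose s = a^(p²). Then s ∈ L and |s| = p² ≥ p.
By the CFL pumping lemma, s = uvxyz for some u, v, x, y, z with |vxy| ≤ p, |vy| ≥ 1, and uv^i xy^i z ∈ L for every i ≥ 0.
All symbols are a's, so only lengths matter: let k = |vy|, with 1 ≤ k ≤ |vxy| ≤ p.

Take i = 2: |uv²xy²z| = p² + k, and p² < p² + k ≤ p² + p < (p + 1)².
So the length lies strictly between consecutive squares and is not a perfect square; uv²xy²z ∉ L.

This contradicts the CFL pumping lemma, which requires uv^i xy^i z ∈ L for all i ≥ 0.
Hence L = {a^(n²) : n ≥ 0} is not context-free. ∎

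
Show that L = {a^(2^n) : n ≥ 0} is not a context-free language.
Assume for contradiction that L is context-free, and let p ≥ 1 be the pumping length given by the pumping lemma for CFLs.
Choose s = a^(2^p). Then s ∈ L and |s| = 2^p ≥ p.
By the CFL pumping lemma, s = uvxyz for some u, v, x, y, z with |vxy| ≤ p, |vy| ≥ 1, and uv^i xy^i z ∈ L for every i ≥ 0.
All symbols are a's, so only lengths matter: let k = |vy|, with 1 ≤ k ≤ |vxy| ≤ p < 2^p.

Take i = 2: |uv²xy²z| = 2^p + k, and 2^p < 2^p + k < 2^p + 2^p = 2^(p+1).
So the length lies strictly between consecutive powers of two and is not a power of 2; uv²xy²z ∉ L.

This contradicts the CFL pumping lemma, which requires uv^i xy^i z ∈ L for all i ≥ 0.
Hence L = {a^(2^n) : n ≥ 0} is not context-free. ∎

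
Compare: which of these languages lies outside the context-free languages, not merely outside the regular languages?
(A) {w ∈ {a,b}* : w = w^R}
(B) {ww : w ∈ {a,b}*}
(B) {ww : w ∈ {a,b}*}

(B) {ww : w ∈ {a,b}*} requires the CFL pumping lemma.

- {w ∈ {a,b}* : w = w^R} is context-free (but not regular)
  • Can be shown non-regular with the regular pumping lemma
  • After pumping, the string is no longer symmetric

- {ww : w ∈ {a,b}*} is NOT context-free
  • Requires the CFL pumping lemma to prove
  • Cannot verify equality of two arbitrary substrings

The CFL pumping lemma is "stronger" in that it can prove non-membership
in the larger class of context-free languages.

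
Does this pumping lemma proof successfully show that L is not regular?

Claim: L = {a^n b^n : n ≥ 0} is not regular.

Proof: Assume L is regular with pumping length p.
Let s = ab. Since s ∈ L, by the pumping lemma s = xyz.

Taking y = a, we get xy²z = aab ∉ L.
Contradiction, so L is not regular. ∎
The proof is INCORRECT.

Error: The string s = ab may be shorter than p.
The pumping lemma only applies to strings with |s| ≥ p, and p is not under our control.
We must choose s in terms of p, e.g. s = a^p b^p, to ensure |s| ≥ p.
(The proof also fixes one particular y; a valid argument must handle every decomposition with |xy| ≤ p and |y| ≥ 1 — for s = a^p b^p this forces y = a^k, and then xy²z = a^(p+k) b^p ∉ L.)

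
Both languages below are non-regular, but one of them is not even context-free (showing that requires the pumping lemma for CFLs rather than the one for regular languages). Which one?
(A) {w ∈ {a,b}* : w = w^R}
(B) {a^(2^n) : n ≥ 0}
(B) {a^(2^n) : n ≥ 0}

(B) {a^(2^n) : n ≥ 0} requires the CFL pumping lemma.

- {w ∈ {a,b}* : w = w^R} is context-free (but not regular)
  • Can be shown non-regular with the regular pumping lemma
  • After pumping, the string is no longer symmetric

- {a^(2^n) : n ≥ 0} is NOT context-free
  • Requires the CFL pumping lemma to prove
  • Gaps between powers of 2 grow exponentially

The CFL pumping lemma is "stronger" in that it can prove non-membership
in the larger class of context-free languages.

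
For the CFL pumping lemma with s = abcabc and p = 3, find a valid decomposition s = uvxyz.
u='ab', v='c', x='a', y='b', z='c'

For s = abcabc with pumping length p = 3:

One valid decomposition:
- u = 'ab'
- v = 'c'
- x = 'a'
- y = 'b'
- z = 'c'

Verification:
- uvxyz = 'ab' + 'c' + 'a' + 'b' + 'c' = abcabc ✓
- |vxy| = |'cab'| = 3 ≤ 3 ✓
- |vy| = |'cb'| = 2 > 0 ✓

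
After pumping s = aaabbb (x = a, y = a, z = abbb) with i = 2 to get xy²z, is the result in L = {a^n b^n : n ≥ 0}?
No

xy²z = a · aa · abbb = aaaabbb.
aaaabbb has 4 a's and 3 b's; 4 ≠ 3, so it is not in L.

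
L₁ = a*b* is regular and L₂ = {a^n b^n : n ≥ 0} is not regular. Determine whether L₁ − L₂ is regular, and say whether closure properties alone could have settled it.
No — L₁ − L₂ is not regular.

a*b* − {a^n b^n} = {a^n b^m : n ≠ m}. If this were regular, then its complement intersected with a*b*, namely {a^n b^n : n ≥ 0}, would be regular too (closure under complement and intersection) — contradiction. So L₁ − L₂ is not regular.

Note that the bare facts "L₁ regular, L₂ non-regular" do not settle the question by themselves: the closure of regular languages under ∪, ∩, complement and difference applies only when BOTH operands are regular. With a non-regular operand the result can come out regular or non-regular depending on the specific languages, so one has to work out L₁ − L₂ for this particular pair, as above.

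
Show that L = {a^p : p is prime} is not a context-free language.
Assume for contradiction that L is context-free, and let p ≥ 1 be the pumping length given by the pumping lemma for CFLs.
Choose a prime q with q ≥ p and let s = a^q. Then s ∈ L and |s| = q ≥ p.
By the CFL pumping lemma, s = uvxyz for some u, v, x, y, z with |vxy| ≤ p, |vy| ≥ 1, and uv^i xy^i z ∈ L for every i ≥ 0.
All symbols are a's, so only lengths matter: let k = |vy|, with 1 ≤ k ≤ p. Then |uv^i xy^i z| = q + (i − 1)k.

Take i = q + 1: the length is q + qk = q(k + 1).
Both factors satisfy q ≥ 2 and k + 1 ≥ 2, so q(k + 1) is composite and uv^(q+1) xy^(q+1) z ∉ L.

This contradicts the CFL pumping lemma, which requires uv^i xy^i z ∈ L for all i ≥ 0.
Hence L = {a^p : p is prime} is not context-free. ∎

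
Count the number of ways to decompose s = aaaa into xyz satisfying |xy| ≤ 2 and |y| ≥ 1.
3

For s = 'aaaa' with pumping length p = 2:

Constraints: |xy| ≤ 2, |y| > 0

Valid decompositions (|xy| ≤ p, |y| ≥ 1):
  • x='', y='a', z='aaa'
  • x='a', y='a', z='aa'
  • x='', y='aa', z='aa'

Total count: 3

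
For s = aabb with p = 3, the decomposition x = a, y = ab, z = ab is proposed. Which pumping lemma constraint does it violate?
Violated: xyz = s

The decomposition x = a, y = ab, z = ab for s = aabb with p = 3
violates the constraint: xyz = s

xyz = 'a' + 'ab' + 'ab' = 'aabab' ≠ 'aabb' = s. The decomposition doesn't reconstruct s.

Pumping lemma constraints:
1. xyz = s (decomposition is valid)
2. |xy| ≤ p
3. |y| > 0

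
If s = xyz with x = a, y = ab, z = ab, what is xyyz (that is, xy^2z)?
aababab

Given x = 'a', y = 'ab', z = 'ab' and i = 2:

xy^2z = x + y·y·...·y (2 times) + z
       = 'a' + 'ab'^2 + 'ab'
       = 'a' + 'abab' + 'ab'
       = 'aababab'

The pumped string is 'aababab' with length 7.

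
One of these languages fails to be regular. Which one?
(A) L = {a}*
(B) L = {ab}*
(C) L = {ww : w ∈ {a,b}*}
(C) {ww : w ∈ {a,b}*}

(C) L = {ww : w ∈ {a,b}*} is NOT regular.

The pumping lemma can be used to prove this:
After pumping, the two halves no longer match

The other languages are regular because they can be recognized by finite automata.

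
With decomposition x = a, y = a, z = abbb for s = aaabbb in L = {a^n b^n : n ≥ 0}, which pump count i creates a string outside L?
i = 2

xy²z = a · aa · abbb = aaaabbb; aaaabbb has 4 a's and 3 b's; 4 ≠ 3, so it is not in L.
(Other choices also work, e.g. i = 0, 3; only i = 1 is guaranteed to stay in L since xy¹z = s.)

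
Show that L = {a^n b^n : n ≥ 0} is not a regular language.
Assume for contradiction that L is regular, and let p ≥ 1 be the pumping length given by the pumping lemma.
Choose s = a^p b^p. Then s ∈ L and |s| = 2p ≥ p.
By the pumping lemma, s = xyz for some x, y, z with |xy| ≤ p, |y| ≥ 1, and xy^i z ∈ L for every i ≥ 0.
Since |xy| ≤ p and the first p symbols of s are all a's, we must have y = a^k for some k with 1 ≤ k ≤ p.

Take i = 2: xy²z = a^(p + k) b^p.
This string has p + k a's but p b's, and p + k > p because k ≥ 1. So xy²z ∉ L.

This contradicts the pumping lemma, which requires xy^i z ∈ L for all i ≥ 0.
Hence L = {a^n b^n : n ≥ 0} is not regular. ∎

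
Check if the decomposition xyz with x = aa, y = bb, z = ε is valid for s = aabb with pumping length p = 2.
Violated: |xy| ≤ p

The decomposition x = aa, y = bb, z = ε for s = aabb with p = 2
violates the constraint: |xy| ≤ p

|xy| = |aabb| = 4 > 2 = p. The decomposition puts too many characters in xy.

Pumping lemma constraints:
1. xyz = s (decomposition is valid)
2. |xy| ≤ p
3. |y| > 0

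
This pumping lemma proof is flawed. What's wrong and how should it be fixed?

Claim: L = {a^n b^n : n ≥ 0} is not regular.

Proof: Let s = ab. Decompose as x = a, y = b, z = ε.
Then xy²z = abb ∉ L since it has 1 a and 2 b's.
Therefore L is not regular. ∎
Error: The string s = ab might be shorter than the pumping length p.

Correction: Choose s = a^p b^p to ensure |s| ≥ p. Also, the decomposition is wrong: with |xy| ≤ p, y cannot include b's when s starts with p a's.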